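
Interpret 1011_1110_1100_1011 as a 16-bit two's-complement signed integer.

-16693

MSB is 1, so the value is negative.
Invert: 0100000100110100. Add 1: 0100000100110101 = 16693. So the value is −16693.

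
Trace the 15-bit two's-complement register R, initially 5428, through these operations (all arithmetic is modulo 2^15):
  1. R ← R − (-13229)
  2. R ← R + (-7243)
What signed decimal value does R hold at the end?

Start: R = 5428 = 001010100110100.
R = 5428 − (-13229) = 18657; wraps to -14111 = 100100011100001
R = -14111 + (-7243) = -21354; wraps to 11414 = 010110010010110

11414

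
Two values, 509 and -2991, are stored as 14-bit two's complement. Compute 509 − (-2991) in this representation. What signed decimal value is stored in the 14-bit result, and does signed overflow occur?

3500; no overflow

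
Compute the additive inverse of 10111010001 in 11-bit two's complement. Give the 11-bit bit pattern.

01000101111

Invert: 01000101110. Add 1: 01000101111.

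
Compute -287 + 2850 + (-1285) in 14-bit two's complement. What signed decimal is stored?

-287 + 2850 = 2563 (00101000000011)
2563 + (-1285) = 1278 (00010011111110)

1278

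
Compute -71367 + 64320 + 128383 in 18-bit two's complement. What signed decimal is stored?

121336

-71367 + 64320 = -7047 (111110010001111001)
-7047 + 128383 = 121336 (011101100111111000)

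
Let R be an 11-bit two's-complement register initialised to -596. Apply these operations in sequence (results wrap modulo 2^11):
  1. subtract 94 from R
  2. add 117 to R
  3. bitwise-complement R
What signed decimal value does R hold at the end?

Start: R = -596 = 10110101100.
R = -596 − 94 = -690 = 10101001110
R = -690 + 117 = -573 = 10111000011
R = NOT 10111000011 = 01000111100 = 572

572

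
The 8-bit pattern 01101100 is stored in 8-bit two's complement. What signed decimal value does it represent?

108

MSB is 0, so the value is non-negative: 01101100 = 108.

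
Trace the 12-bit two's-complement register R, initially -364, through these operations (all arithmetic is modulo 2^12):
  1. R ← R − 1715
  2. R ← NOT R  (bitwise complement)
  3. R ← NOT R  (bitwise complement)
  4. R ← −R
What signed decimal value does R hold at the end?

Start: R = -364 = 111010010100.
R = -364 − 1715 = -2079; wraps to 2017 = 011111100001
R = NOT 011111100001 = 100000011110 = -2018
R = NOT 100000011110 = 011111100001 = 2017
R = −(2017) = -2017 = 100000011111

-2017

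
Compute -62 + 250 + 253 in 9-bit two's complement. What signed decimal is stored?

-62 + 250 = 188 (010111100)
188 + 253 = 441 → wraps to -71 (110111001)

-71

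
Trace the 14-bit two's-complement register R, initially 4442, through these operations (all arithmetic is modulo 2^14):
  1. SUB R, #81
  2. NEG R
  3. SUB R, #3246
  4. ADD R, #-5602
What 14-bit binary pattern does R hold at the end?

Start: R = 4442 = 01000101011010.
R = 4442 − 81 = 4361 = 01000100001001
R = −(4361) = -4361 = 10111011110111
R = -4361 − 3246 = -7607 = 10001001001001
R = -7607 + (-5602) = -13209; wraps to 3175 = 00110001100111

00110001100111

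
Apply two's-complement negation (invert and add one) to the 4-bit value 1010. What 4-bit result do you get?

0110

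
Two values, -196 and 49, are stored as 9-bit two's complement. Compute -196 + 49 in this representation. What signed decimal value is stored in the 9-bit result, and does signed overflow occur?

-147; no overflow

-196 → 100111100
49 → 000110001
  100111100
+ 000110001
= 101101101
Result 101101101: MSB = 1 → 365 − 512 = -147.
Addends have opposite signs, so signed overflow cannot occur.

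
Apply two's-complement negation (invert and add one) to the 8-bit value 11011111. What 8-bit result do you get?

Invert: 00100000. Add 1: 00100001.
Check: 11011111 = -33, 00100001 = 33.

00100001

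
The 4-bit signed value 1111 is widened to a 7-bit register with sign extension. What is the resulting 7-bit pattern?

MSB of 1111 is 1; replicate it into the new high bits.
111|1111 → 1111111 (still -1).

1111111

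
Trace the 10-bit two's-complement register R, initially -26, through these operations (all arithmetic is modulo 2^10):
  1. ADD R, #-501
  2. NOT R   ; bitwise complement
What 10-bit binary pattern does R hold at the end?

1000001110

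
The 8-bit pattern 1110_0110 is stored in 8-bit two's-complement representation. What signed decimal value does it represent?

-26

MSB is 1, so the value is negative.
Invert: 00011001. Add 1: 00011010 = 26. So the value is −26.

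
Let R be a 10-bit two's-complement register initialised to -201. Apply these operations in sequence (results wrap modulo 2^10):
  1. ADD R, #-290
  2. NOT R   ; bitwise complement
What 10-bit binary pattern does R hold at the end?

0111101010

Start: R = -201 = 1100110111.
R = -201 + (-290) = -491 = 1000010101
R = NOT 1000010101 = 0111101010 = 490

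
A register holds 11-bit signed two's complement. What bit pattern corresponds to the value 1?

1 is non-negative, so write it directly in 11 bits: 00000000001.

00000000001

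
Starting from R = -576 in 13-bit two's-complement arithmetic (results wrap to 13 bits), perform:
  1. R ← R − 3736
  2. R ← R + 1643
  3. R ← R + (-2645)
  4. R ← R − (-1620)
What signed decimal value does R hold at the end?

Start: R = -576 = 1110111000000.
R = -576 − 3736 = -4312; wraps to 3880 = 0111100101000
R = 3880 + 1643 = 5523; wraps to -2669 = 1010110010011
R = -2669 + (-2645) = -5314; wraps to 2878 = 0101100111110
R = 2878 − (-1620) = 4498; wraps to -3694 = 1000110010010

-3694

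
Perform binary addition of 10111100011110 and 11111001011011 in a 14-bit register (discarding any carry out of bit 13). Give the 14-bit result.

  10111100011110
+ 11111001011011
= 10110101111001  (discard carry-out 1)

10110101111001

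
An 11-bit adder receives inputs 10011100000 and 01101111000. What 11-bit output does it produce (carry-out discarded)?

  10011100000
+ 01101111000
= 00001011000  (discard carry-out 1)

00001011000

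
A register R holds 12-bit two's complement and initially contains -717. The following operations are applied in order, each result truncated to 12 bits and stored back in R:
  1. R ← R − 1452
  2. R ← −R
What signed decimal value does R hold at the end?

Start: R = -717 = 110100110011.
R = -717 − 1452 = -2169; wraps to 1927 = 011110000111
R = −(1927) = -1927 = 100001111001

-1927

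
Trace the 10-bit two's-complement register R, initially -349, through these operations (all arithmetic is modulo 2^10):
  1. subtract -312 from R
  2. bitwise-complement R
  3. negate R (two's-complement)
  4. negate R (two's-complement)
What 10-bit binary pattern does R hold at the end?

Start: R = -349 = 1010100011.
R = -349 − (-312) = -37 = 1111011011
R = NOT 1111011011 = 0000100100 = 36
R = −(36) = -36 = 1111011100
R = −(-36) = 36 = 0000100100

0000100100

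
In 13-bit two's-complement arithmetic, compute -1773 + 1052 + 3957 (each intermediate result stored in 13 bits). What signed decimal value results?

-1773 + 1052 = -721 (1110100101111)
-721 + 3957 = 3236 (0110010100100)

3236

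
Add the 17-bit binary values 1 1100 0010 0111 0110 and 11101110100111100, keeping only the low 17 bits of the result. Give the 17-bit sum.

  11100001001110110
+ 11101110100111100
= 11001111110110010  (discard carry-out 1)

11001111110110010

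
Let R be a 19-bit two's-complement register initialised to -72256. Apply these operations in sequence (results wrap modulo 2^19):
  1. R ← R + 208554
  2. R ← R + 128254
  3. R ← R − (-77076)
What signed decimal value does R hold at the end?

Start: R = -72256 = 1101110010111000000.
R = -72256 + 208554 = 136298 = 0100001010001101010
R = 136298 + 128254 = 264552; wraps to -259736 = 1000000100101101000
R = -259736 − (-77076) = -182660 = 1010011011001111100

-182660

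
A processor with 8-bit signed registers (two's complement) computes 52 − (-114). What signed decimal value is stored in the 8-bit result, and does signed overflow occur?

-90; overflow

52 → 00110100
-114 → 10001110
Subtract via negate-and-add: invert 10001110 + 1 = 01110010 (i.e. 114).
  00110100
+ 01110010
= 10100110
Result 10100110: MSB = 1 → 166 − 256 = -90.
Both addends (after negating the subtrahend) are non-negative but the stored result is negative: signed overflow. The true value 52 − (-114) = 166 lies outside [-128, 127].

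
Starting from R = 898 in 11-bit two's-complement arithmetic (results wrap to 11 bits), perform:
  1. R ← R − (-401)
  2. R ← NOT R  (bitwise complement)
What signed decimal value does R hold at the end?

748

Start: R = 898 = 01110000010.
R = 898 − (-401) = 1299; wraps to -749 = 10100010011
R = NOT 10100010011 = 01011101100 = 748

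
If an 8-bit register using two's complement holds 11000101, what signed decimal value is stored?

-59

MSB is 1, so the value is negative.
Unsigned reading: 197. Subtract 2^8 = 256: 197 − 256 = -59.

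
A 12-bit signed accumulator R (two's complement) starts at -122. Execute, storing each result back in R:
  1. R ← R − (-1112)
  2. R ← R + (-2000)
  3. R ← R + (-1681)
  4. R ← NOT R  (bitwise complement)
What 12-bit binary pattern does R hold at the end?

101010000010

Start: R = -122 = 111110000110.
R = -122 − (-1112) = 990 = 001111011110
R = 990 + (-2000) = -1010 = 110000001110
R = -1010 + (-1681) = -2691; wraps to 1405 = 010101111101
R = NOT 010101111101 = 101010000010 = -1406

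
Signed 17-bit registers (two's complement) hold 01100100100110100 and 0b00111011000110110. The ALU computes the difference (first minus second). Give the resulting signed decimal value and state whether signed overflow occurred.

21246; no overflow

01100100100110100 = 51508 (signed)
0b00111011000110110 → 00111011000110110 = 30262 (signed)
Subtract via negate-and-add: invert 00111011000110110 + 1 = 11000100111001010 (i.e. -30262).
  01100100100110100
+ 11000100111001010
= 00101001011111110  (discard carry-out 1)
Result 00101001011111110: MSB = 0 → value 21246.
Addends (after negating the subtrahend) have opposite signs, so signed overflow cannot occur.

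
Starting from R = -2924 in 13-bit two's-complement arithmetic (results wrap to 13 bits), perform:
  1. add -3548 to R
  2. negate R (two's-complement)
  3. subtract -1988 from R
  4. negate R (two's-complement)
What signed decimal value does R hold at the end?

Start: R = -2924 = 1010010010100.
R = -2924 + (-3548) = -6472; wraps to 1720 = 0011010111000
R = −(1720) = -1720 = 1100101001000
R = -1720 − (-1988) = 268 = 0000100001100
R = −(268) = -268 = 1111011110100

-268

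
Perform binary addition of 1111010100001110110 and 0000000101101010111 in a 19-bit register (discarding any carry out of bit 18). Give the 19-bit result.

1111011001111001101

  1111010100001110110
+ 0000000101101010111
= 1111011001111001101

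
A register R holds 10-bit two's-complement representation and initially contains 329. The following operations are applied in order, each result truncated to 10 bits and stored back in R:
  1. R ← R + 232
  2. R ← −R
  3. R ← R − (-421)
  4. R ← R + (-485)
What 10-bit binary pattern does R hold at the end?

0110001111

Start: R = 329 = 0101001001.
R = 329 + 232 = 561; wraps to -463 = 1000110001
R = −(-463) = 463 = 0111001111
R = 463 − (-421) = 884; wraps to -140 = 1101110100
R = -140 + (-485) = -625; wraps to 399 = 0110001111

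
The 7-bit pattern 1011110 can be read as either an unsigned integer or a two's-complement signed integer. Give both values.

Unsigned: 1011110 = 94.
Signed: MSB=1 → 94 − 128 = -34.

unsigned = 94, signed = -34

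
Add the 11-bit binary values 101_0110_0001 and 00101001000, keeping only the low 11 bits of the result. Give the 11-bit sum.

11010101001

  10101100001
+ 00101001000
= 11010101001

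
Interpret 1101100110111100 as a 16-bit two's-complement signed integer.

-9796

MSB is 1, so the value is negative.
Invert: 0010011001000011. Add 1: 0010011001000100 = 9796. So the value is −9796.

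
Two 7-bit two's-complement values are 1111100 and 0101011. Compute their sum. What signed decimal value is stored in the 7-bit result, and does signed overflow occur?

39; no overflow

1111100 = -4 (signed)
0101011 = 43 (signed)
  1111100
+ 0101011
= 0100111  (discard carry-out 1)
Result 0100111: MSB = 0 → value 39.
Addends have opposite signs, so signed overflow cannot occur.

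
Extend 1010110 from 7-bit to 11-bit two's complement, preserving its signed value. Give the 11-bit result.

11111010110

MSB of 1010110 is 1; replicate it into the new high bits.
1111|1010110 → 11111010110 (still -42).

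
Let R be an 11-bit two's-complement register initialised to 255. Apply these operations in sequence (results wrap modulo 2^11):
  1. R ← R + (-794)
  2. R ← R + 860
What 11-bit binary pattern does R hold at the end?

00101000001

Start: R = 255 = 00011111111.
R = 255 + (-794) = -539 = 10111100101
R = -539 + 860 = 321 = 00101000001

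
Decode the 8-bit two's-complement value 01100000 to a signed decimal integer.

MSB is 0, so the value is non-negative: 01100000 = 96.

96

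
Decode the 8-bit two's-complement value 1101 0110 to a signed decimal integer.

MSB is 1, so the value is negative.
Invert: 00101001. Add 1: 00101010 = 42. So the value is −42.

-42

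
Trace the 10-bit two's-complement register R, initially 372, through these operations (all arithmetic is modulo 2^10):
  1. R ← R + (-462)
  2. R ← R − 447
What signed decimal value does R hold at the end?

Start: R = 372 = 0101110100.
R = 372 + (-462) = -90 = 1110100110
R = -90 − 447 = -537; wraps to 487 = 0111100111

487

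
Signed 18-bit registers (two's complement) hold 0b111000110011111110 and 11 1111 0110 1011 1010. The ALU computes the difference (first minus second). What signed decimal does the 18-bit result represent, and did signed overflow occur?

-27068; no overflow

0b111000110011111110 → 111000110011111110 = -29442 (signed)
11 1111 0110 1011 1010 → 111111011010111010 = -2374 (signed)
Subtract via negate-and-add: invert 111111011010111010 + 1 = 000000100101000110 (i.e. 2374).
  111000110011111110
+ 000000100101000110
= 111001011001000100
Result 111001011001000100: MSB = 1 → 235076 − 262144 = -27068.
Addends (after negating the subtrahend) have opposite signs, so signed overflow cannot occur.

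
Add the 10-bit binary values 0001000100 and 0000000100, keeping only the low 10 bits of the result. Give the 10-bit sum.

  0001000100
+ 0000000100
= 0001001000

0001001000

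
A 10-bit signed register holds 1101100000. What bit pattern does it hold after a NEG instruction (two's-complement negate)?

Invert: 0010011111. Add 1: 0010100000.

0010100000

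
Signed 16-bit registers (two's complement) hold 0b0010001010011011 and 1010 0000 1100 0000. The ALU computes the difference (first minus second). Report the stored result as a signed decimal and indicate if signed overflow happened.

0b0010001010011011 → 0010001010011011 = 8859 (signed)
1010 0000 1100 0000 → 1010000011000000 = -24384 (signed)
Subtract via negate-and-add: invert 1010000011000000 + 1 = 0101111101000000 (i.e. 24384).
  0010001010011011
+ 0101111101000000
= 1000000111011011
Result 1000000111011011: MSB = 1 → 33243 − 65536 = -32293.
Both addends (after negating the subtrahend) are non-negative but the stored result is negative: signed overflow. The true value 8859 − (-24384) = 33243 lies outside [-32768, 32767].

-32293; overflow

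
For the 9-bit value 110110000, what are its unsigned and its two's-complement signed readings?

unsigned = 432, signed = -80

Unsigned: 110110000 = 432.
Signed: MSB=1 → 432 − 512 = -80.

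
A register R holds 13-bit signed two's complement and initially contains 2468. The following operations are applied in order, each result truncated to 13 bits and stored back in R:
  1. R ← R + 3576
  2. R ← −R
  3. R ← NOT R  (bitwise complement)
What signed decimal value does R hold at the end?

Start: R = 2468 = 0100110100100.
R = 2468 + 3576 = 6044; wraps to -2148 = 1011110011100
R = −(-2148) = 2148 = 0100001100100
R = NOT 0100001100100 = 1011110011011 = -2149

-2149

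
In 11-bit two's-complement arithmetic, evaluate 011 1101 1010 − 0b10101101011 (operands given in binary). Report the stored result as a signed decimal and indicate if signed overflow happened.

-401; overflow

011 1101 1010 → 01111011010 = 986 (signed)
0b10101101011 → 10101101011 = -661 (signed)
Subtract via negate-and-add: invert 10101101011 + 1 = 01010010101 (i.e. 661).
  01111011010
+ 01010010101
= 11001101111
Result 11001101111: MSB = 1 → 1647 − 2048 = -401.
Both addends (after negating the subtrahend) are non-negative but the stored result is negative: signed overflow. The true value 986 − (-661) = 1647 lies outside [-1024, 1023].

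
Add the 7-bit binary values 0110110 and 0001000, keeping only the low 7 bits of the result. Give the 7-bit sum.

0111110

  0110110
+ 0001000
= 0111110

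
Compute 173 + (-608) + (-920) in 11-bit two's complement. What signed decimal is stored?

173 + (-608) = -435 (11001001101)
-435 + (-920) = -1355 → wraps to 693 (01010110101)

693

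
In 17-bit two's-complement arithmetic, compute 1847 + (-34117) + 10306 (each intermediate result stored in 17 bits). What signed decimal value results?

-21964

1847 + (-34117) = -32270 (11000000111110010)
-32270 + 10306 = -21964 (11010101000110100)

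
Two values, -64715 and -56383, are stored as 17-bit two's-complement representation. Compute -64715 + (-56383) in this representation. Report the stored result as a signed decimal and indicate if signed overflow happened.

9974; overflow

-64715 → 10000001100110101
-56383 → 10010001111000001
  10000001100110101
+ 10010001111000001
= 00010011011110110  (discard carry-out 1)
Result 00010011011110110: MSB = 0 → value 9974.
Both addends are negative but the stored result is non-negative: signed overflow. The true value -64715 + (-56383) = -121098 lies outside [-65536, 65535].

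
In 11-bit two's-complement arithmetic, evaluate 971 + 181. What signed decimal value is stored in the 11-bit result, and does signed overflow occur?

971 → 01111001011
181 → 00010110101
  01111001011
+ 00010110101
= 10010000000
Result 10010000000: MSB = 1 → 1152 − 2048 = -896.
Both addends are non-negative but the stored result is negative: signed overflow. The true value 971 + 181 = 1152 lies outside [-1024, 1023].

-896; overflow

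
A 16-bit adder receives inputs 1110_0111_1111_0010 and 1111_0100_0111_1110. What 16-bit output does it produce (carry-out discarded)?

1101110001110000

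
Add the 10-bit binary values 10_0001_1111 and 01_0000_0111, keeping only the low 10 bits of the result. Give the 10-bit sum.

1100100110

  1000011111
+ 0100000111
= 1100100110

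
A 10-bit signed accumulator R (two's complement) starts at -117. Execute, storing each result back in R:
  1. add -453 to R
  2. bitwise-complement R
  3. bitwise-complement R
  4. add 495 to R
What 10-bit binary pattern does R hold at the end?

Start: R = -117 = 1110001011.
R = -117 + (-453) = -570; wraps to 454 = 0111000110
R = NOT 0111000110 = 1000111001 = -455
R = NOT 1000111001 = 0111000110 = 454
R = 454 + 495 = 949; wraps to -75 = 1110110101

1110110101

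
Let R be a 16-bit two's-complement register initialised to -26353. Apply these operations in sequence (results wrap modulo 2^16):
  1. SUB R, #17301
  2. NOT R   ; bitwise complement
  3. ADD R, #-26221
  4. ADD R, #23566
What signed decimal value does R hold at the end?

-24538

Start: R = -26353 = 1001100100001111.
R = -26353 − 17301 = -43654; wraps to 21882 = 0101010101111010
R = NOT 0101010101111010 = 1010101010000101 = -21883
R = -21883 + (-26221) = -48104; wraps to 17432 = 0100010000011000
R = 17432 + 23566 = 40998; wraps to -24538 = 1010000000100110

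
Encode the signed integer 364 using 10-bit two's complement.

0101101100

364 is non-negative, so write it directly in 10 bits: 0101101100.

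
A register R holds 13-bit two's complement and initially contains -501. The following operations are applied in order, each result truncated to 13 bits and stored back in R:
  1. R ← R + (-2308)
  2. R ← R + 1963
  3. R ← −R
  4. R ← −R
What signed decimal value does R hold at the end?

-846

Start: R = -501 = 1111000001011.
R = -501 + (-2308) = -2809 = 1010100000111
R = -2809 + 1963 = -846 = 1110010110010
R = −(-846) = 846 = 0001101001110
R = −(846) = -846 = 1110010110010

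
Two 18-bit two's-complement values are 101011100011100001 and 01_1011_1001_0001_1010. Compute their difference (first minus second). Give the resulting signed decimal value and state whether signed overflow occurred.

101011100011100001 = -83743 (signed)
01_1011_1001_0001_1010 → 011011100100011010 = 112922 (signed)
Subtract via negate-and-add: invert 011011100100011010 + 1 = 100100011011100110 (i.e. -112922).
  101011100011100001
+ 100100011011100110
= 001111111111000111  (discard carry-out 1)
Result 001111111111000111: MSB = 0 → value 65479.
Both addends (after negating the subtrahend) are negative but the stored result is non-negative: signed overflow. The true value -83743 − 112922 = -196665 lies outside [-131072, 131071].

65479; overflow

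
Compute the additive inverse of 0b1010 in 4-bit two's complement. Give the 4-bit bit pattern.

0110

Invert: 0101. Add 1: 0110.
Check: 1010 = -6, 0110 = 6.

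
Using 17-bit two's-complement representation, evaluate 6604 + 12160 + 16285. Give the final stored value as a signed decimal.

35049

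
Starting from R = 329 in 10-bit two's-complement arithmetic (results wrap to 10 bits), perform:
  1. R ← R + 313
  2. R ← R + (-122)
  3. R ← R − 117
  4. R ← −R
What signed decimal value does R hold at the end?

Start: R = 329 = 0101001001.
R = 329 + 313 = 642; wraps to -382 = 1010000010
R = -382 + (-122) = -504 = 1000001000
R = -504 − 117 = -621; wraps to 403 = 0110010011
R = −(403) = -403 = 1001101101

-403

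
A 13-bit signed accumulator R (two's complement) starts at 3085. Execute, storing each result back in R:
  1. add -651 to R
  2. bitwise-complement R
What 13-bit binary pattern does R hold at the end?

1011001111101

Start: R = 3085 = 0110000001101.
R = 3085 + (-651) = 2434 = 0100110000010
R = NOT 0100110000010 = 1011001111101 = -2435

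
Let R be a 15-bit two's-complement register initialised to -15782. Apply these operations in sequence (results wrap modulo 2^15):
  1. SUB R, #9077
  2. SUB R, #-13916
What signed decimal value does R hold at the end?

Start: R = -15782 = 100001001011010.
R = -15782 − 9077 = -24859; wraps to 7909 = 001111011100101
R = 7909 − (-13916) = 21825; wraps to -10943 = 101010101000001

-10943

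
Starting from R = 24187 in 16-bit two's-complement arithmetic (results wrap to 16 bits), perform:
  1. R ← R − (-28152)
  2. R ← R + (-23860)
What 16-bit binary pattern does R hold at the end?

0110111100111111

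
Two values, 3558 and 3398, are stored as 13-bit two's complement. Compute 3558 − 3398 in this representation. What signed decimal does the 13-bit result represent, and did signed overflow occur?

160; no overflow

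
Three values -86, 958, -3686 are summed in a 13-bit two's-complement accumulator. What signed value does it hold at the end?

-86 + 958 = 872 (0001101101000)
872 + (-3686) = -2814 (1010100000010)

-2814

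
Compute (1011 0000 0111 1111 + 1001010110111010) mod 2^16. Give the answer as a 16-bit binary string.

0100011000111001

  1011000001111111
+ 1001010110111010
= 0100011000111001  (discard carry-out 1)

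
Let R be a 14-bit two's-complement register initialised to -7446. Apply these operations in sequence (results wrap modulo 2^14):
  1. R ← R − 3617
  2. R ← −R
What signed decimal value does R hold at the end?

-5321

Start: R = -7446 = 10001011101010.
R = -7446 − 3617 = -11063; wraps to 5321 = 01010011001001
R = −(5321) = -5321 = 10101100110111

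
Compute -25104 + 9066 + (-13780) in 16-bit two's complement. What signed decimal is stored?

-29818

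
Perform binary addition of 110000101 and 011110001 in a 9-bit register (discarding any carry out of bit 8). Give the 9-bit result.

001110110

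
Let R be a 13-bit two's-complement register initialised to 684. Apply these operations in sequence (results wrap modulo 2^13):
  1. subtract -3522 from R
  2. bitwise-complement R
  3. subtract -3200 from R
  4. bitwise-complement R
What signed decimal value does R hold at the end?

Start: R = 684 = 0001010101100.
R = 684 − (-3522) = 4206; wraps to -3986 = 1000001101110
R = NOT 1000001101110 = 0111110010001 = 3985
R = 3985 − (-3200) = 7185; wraps to -1007 = 1110000010001
R = NOT 1110000010001 = 0001111101110 = 1006

1006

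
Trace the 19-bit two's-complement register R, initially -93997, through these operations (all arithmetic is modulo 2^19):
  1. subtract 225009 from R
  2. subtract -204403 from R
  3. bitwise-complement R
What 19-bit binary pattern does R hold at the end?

Start: R = -93997 = 1101001000011010011.
R = -93997 − 225009 = -319006; wraps to 205282 = 0110010000111100010
R = 205282 − (-204403) = 409685; wraps to -114603 = 1100100000001010101
R = NOT 1100100000001010101 = 0011011111110101010 = 114602

0011011111110101010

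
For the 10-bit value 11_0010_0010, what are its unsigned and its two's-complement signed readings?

Unsigned: 1100100010 = 802.
Signed: MSB=1 → 802 − 1024 = -222.

unsigned = 802, signed = -222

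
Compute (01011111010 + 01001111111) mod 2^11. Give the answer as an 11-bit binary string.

  01011111010
+ 01001111111
= 10101111001

10101111001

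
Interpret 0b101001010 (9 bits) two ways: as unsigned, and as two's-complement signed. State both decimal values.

unsigned = 330, signed = -182

Unsigned: 101001010 = 330.
Signed: MSB=1 → 330 − 512 = -182.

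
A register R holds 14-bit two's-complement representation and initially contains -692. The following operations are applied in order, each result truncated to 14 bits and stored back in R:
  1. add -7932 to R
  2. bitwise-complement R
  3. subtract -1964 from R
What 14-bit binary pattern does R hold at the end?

10100101011011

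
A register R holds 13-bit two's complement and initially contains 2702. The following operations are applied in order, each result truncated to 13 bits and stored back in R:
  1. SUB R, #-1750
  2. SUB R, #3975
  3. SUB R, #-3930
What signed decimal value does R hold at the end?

-3785

Start: R = 2702 = 0101010001110.
R = 2702 − (-1750) = 4452; wraps to -3740 = 1000101100100
R = -3740 − 3975 = -7715; wraps to 477 = 0000111011101
R = 477 − (-3930) = 4407; wraps to -3785 = 1000100110111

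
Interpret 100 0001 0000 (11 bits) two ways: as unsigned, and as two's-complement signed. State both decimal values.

Unsigned: 10000010000 = 1040.
Signed: MSB=1 → 1040 − 2048 = -1008.

unsigned = 1040, signed = -1008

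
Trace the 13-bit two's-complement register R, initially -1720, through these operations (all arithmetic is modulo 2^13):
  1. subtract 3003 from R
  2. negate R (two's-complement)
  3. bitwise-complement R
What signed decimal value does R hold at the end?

3468

Start: R = -1720 = 1100101001000.
R = -1720 − 3003 = -4723; wraps to 3469 = 0110110001101
R = −(3469) = -3469 = 1001001110011
R = NOT 1001001110011 = 0110110001100 = 3468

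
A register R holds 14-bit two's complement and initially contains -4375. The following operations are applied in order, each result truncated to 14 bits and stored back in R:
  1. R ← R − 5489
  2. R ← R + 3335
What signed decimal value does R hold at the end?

-6529

Start: R = -4375 = 10111011101001.
R = -4375 − 5489 = -9864; wraps to 6520 = 01100101111000
R = 6520 + 3335 = 9855; wraps to -6529 = 10011001111111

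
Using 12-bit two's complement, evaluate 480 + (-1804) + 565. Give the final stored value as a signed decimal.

-759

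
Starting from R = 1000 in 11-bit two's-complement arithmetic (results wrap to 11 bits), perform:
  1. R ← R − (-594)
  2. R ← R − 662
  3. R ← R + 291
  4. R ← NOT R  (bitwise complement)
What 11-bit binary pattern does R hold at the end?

01100111000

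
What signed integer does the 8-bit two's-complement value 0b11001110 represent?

-50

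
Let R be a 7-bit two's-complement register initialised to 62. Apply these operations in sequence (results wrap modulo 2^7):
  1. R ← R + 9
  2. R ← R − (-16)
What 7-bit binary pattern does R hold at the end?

1010111

Start: R = 62 = 0111110.
R = 62 + 9 = 71; wraps to -57 = 1000111
R = -57 − (-16) = -41 = 1010111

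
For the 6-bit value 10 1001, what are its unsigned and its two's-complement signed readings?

unsigned = 41, signed = -23

Unsigned: 101001 = 41.
Signed: MSB=1 → 41 − 64 = -23.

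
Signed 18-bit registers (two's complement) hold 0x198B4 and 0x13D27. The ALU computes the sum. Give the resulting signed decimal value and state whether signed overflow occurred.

0x198B4 = 011001100010110100 = 104628 (signed)
0x13D27 = 010011110100100111 = 81191 (signed)
  011001100010110100
+ 010011110100100111
= 101101010111011011
Result 101101010111011011: MSB = 1 → 185819 − 262144 = -76325.
Both addends are non-negative but the stored result is negative: signed overflow. The true value 104628 + 81191 = 185819 lies outside [-131072, 131071].

-76325; overflow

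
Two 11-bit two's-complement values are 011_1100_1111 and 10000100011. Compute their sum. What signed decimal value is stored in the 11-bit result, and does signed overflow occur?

011_1100_1111 → 01111001111 = 975 (signed)
10000100011 = -989 (signed)
  01111001111
+ 10000100011
= 11111110010
Result 11111110010: MSB = 1 → 2034 − 2048 = -14.
Addends have opposite signs, so signed overflow cannot occur.

-14; no overflow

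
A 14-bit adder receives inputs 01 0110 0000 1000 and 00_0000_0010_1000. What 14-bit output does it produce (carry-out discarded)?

01011000110000

  01011000001000
+ 00000000101000
= 01011000110000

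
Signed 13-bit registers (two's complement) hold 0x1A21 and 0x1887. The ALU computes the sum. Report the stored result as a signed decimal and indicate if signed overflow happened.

-3416; no overflow

0x1A21 = 1101000100001 = -1503 (signed)
0x1887 = 1100010000111 = -1913 (signed)
  1101000100001
+ 1100010000111
= 1001010101000  (discard carry-out 1)
Result 1001010101000: MSB = 1 → 4776 − 8192 = -3416.
Both addends are negative and so is the stored result: no signed overflow.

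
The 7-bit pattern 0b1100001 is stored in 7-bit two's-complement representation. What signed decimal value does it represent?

-31

MSB is 1, so the value is negative.
Invert: 0011110. Add 1: 0011111 = 31. So the value is −31.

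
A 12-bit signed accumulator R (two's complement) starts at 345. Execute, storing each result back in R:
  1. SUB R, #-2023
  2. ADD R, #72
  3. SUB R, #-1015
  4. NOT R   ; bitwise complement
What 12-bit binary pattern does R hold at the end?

Start: R = 345 = 000101011001.
R = 345 − (-2023) = 2368; wraps to -1728 = 100101000000
R = -1728 + 72 = -1656 = 100110001000
R = -1656 − (-1015) = -641 = 110101111111
R = NOT 110101111111 = 001010000000 = 640

001010000000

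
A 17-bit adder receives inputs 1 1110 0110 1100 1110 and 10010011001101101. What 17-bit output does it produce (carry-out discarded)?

10000110100111011

  11110011011001110
+ 10010011001101101
= 10000110100111011  (discard carry-out 1)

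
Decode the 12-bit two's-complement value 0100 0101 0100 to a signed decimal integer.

1108

MSB is 0, so the value is non-negative: 010001010100 = 1108.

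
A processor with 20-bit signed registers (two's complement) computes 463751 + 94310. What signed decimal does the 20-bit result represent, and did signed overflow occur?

-490515; overflow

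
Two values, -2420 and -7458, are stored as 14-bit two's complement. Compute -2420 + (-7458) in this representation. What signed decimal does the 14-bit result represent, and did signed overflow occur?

6506; overflow

-2420 → 11011010001100
-7458 → 10001011011110
  11011010001100
+ 10001011011110
= 01100101101010  (discard carry-out 1)
Result 01100101101010: MSB = 0 → value 6506.
Both addends are negative but the stored result is non-negative: signed overflow. The true value -2420 + (-7458) = -9878 lies outside [-8192, 8191].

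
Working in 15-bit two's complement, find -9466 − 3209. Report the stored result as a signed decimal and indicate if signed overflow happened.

-12675; no overflow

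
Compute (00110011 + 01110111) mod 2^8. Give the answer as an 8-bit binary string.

10101010

  00110011
+ 01110111
= 10101010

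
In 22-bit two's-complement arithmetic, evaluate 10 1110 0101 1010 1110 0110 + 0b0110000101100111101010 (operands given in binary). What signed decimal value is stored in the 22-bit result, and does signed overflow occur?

439504; no overflow

10 1110 0101 1010 1110 0110 → 1011100101101011100110 = -1156378 (signed)
0b0110000101100111101010 → 0110000101100111101010 = 1595882 (signed)
  1011100101101011100110
+ 0110000101100111101010
= 0001101011010011010000  (discard carry-out 1)
Result 0001101011010011010000: MSB = 0 → value 439504.
Addends have opposite signs, so signed overflow cannot occur.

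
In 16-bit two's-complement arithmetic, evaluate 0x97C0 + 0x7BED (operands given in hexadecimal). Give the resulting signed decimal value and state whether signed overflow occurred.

5037; no overflow

0x97C0 = 1001011111000000 = -26688 (signed)
0x7BED = 0111101111101101 = 31725 (signed)
  1001011111000000
+ 0111101111101101
= 0001001110101101  (discard carry-out 1)
Result 0001001110101101: MSB = 0 → value 5037.
Addends have opposite signs, so signed overflow cannot occur.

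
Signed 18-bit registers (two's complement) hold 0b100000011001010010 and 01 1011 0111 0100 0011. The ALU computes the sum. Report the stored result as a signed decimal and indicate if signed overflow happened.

0b100000011001010010 → 100000011001010010 = -129454 (signed)
01 1011 0111 0100 0011 → 011011011101000011 = 112451 (signed)
  100000011001010010
+ 011011011101000011
= 111011110110010101
Result 111011110110010101: MSB = 1 → 245141 − 262144 = -17003.
Addends have opposite signs, so signed overflow cannot occur.

-17003; no overflow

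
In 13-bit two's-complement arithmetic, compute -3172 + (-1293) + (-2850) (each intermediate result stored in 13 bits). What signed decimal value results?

-3172 + (-1293) = -4465 → wraps to 3727 (0111010001111)
3727 + (-2850) = 877 (0001101101101)

877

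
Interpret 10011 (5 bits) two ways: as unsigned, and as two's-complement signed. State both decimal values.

Unsigned: 10011 = 19.
Signed: MSB=1 → 19 − 32 = -13.

unsigned = 19, signed = -13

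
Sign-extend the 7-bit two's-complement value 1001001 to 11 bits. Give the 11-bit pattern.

11111001001

MSB of 1001001 is 1; replicate it into the new high bits.
1111|1001001 → 11111001001 (still -55).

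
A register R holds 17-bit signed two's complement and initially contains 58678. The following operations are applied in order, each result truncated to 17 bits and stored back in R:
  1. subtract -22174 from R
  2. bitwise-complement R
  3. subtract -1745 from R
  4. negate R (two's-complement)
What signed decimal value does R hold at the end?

Start: R = 58678 = 01110010100110110.
R = 58678 − (-22174) = 80852; wraps to -50220 = 10011101111010100
R = NOT 10011101111010100 = 01100010000101011 = 50219
R = 50219 − (-1745) = 51964 = 01100101011111100
R = −(51964) = -51964 = 10011010100000100

-51964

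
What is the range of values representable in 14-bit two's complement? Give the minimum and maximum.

Minimum: −2^13 = -8192.
Maximum: 2^13 − 1 = 8191.

min = -8192, max = 8191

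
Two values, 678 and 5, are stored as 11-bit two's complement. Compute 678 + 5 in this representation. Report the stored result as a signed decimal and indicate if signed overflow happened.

678 → 01010100110
5 → 00000000101
  01010100110
+ 00000000101
= 01010101011
Result 01010101011: MSB = 0 → value 683.
Both addends are non-negative and so is the stored result: no signed overflow.

683; no overflow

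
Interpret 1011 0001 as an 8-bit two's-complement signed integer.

MSB is 1, so the value is negative.
Unsigned reading: 177. Subtract 2^8 = 256: 177 − 256 = -79.

-79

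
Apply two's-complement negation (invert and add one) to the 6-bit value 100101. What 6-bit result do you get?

011011

Invert: 011010. Add 1: 011011.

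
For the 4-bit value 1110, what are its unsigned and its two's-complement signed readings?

unsigned = 14, signed = -2

Unsigned: 1110 = 14.
Signed: MSB=1 → 14 − 16 = -2.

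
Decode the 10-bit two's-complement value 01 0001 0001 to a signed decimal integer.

MSB is 0, so the value is non-negative: 0100010001 = 273.

273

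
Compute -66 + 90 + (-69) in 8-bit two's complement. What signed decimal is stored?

-45

-66 + 90 = 24 (00011000)
24 + (-69) = -45 (11010011)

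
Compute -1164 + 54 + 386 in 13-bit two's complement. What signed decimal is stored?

-1164 + 54 = -1110 (1101110101010)
-1110 + 386 = -724 (1110100101100)

-724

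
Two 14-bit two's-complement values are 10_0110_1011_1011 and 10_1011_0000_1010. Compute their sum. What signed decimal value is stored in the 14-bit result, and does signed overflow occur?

4549; overflow

10_0110_1011_1011 → 10011010111011 = -6469 (signed)
10_1011_0000_1010 → 10101100001010 = -5366 (signed)
  10011010111011
+ 10101100001010
= 01000111000101  (discard carry-out 1)
Result 01000111000101: MSB = 0 → value 4549.
Both addends are negative but the stored result is non-negative: signed overflow. The true value -6469 + (-5366) = -11835 lies outside [-8192, 8191].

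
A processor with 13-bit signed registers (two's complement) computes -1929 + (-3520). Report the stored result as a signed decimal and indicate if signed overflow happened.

2743; overflow

-1929 → 1100001110111
-3520 → 1001001000000
  1100001110111
+ 1001001000000
= 0101010110111  (discard carry-out 1)
Result 0101010110111: MSB = 0 → value 2743.
Both addends are negative but the stored result is non-negative: signed overflow. The true value -1929 + (-3520) = -5449 lies outside [-4096, 4095].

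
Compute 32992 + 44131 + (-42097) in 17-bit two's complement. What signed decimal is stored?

35026

32992 + 44131 = 77123 → wraps to -53949 (10010110101000011)
-53949 + (-42097) = -96046 → wraps to 35026 (01000100011010010)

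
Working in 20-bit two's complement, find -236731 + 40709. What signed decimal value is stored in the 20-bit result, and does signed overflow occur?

-196022; no overflow

-236731 → 11000110001101000101
40709 → 00001001111100000101
  11000110001101000101
+ 00001001111100000101
= 11010000001001001010
Result 11010000001001001010: MSB = 1 → 852554 − 1048576 = -196022.
Addends have opposite signs, so signed overflow cannot occur.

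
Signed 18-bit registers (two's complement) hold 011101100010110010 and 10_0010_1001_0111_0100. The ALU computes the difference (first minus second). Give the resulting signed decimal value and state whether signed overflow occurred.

011101100010110010 = 121010 (signed)
10_0010_1001_0111_0100 → 100010100101110100 = -120460 (signed)
Subtract via negate-and-add: invert 100010100101110100 + 1 = 011101011010001100 (i.e. 120460).
  011101100010110010
+ 011101011010001100
= 111010111100111110
Result 111010111100111110: MSB = 1 → 241470 − 262144 = -20674.
Both addends (after negating the subtrahend) are non-negative but the stored result is negative: signed overflow. The true value 121010 − (-120460) = 241470 lies outside [-131072, 131071].

-20674; overflow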